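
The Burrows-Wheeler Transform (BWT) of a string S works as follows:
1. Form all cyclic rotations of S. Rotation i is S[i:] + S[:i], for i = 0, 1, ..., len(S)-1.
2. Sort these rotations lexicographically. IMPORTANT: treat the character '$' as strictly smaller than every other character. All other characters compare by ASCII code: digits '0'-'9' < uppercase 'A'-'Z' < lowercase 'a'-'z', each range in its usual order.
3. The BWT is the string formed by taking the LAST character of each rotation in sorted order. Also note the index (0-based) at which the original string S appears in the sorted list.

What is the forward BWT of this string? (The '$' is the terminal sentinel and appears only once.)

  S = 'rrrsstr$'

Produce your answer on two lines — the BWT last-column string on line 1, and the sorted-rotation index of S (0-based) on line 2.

All 8 rotations (rotation i = S[i:]+S[:i]):
  rot[0] = rrrsstr$
  rot[1] = rrsstr$r
  rot[2] = rsstr$rr
  rot[3] = sstr$rrr
  rot[4] = str$rrrs
  rot[5] = tr$rrrss
  rot[6] = r$rrrsst
  rot[7] = $rrrsstr
Sorted (with $ < everything):
  sorted[0] = $rrrsstr  (last char: 'r')
  sorted[1] = r$rrrsst  (last char: 't')
  sorted[2] = rrrsstr$  (last char: '$')
  sorted[3] = rrsstr$r  (last char: 'r')
  sorted[4] = rsstr$rr  (last char: 'r')
  sorted[5] = sstr$rrr  (last char: 'r')
  sorted[6] = str$rrrs  (last char: 's')
  sorted[7] = tr$rrrss  (last char: 's')
Last column: rt$rrrss
Original string S is at sorted index 2

Answer: rt$rrrss
2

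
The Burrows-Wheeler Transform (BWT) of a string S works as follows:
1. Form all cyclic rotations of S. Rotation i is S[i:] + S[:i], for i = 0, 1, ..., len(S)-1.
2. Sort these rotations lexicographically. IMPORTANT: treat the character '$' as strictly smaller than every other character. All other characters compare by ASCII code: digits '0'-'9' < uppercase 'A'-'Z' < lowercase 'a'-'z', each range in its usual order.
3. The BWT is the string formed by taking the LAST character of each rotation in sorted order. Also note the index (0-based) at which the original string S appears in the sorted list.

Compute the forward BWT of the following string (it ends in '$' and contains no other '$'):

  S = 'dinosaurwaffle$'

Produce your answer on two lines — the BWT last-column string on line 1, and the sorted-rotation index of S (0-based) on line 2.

Answer: ews$lafdfinuoar
3

Derivation:
All 15 rotations (rotation i = S[i:]+S[:i]):
  rot[0] = dinosaurwaffle$
  rot[1] = inosaurwaffle$d
  rot[2] = nosaurwaffle$di
  rot[3] = osaurwaffle$din
  rot[4] = saurwaffle$dino
  rot[5] = aurwaffle$dinos
  rot[6] = urwaffle$dinosa
  rot[7] = rwaffle$dinosau
  rot[8] = waffle$dinosaur
  rot[9] = affle$dinosaurw
  rot[10] = ffle$dinosaurwa
  rot[11] = fle$dinosaurwaf
  rot[12] = le$dinosaurwaff
  rot[13] = e$dinosaurwaffl
  rot[14] = $dinosaurwaffle
Sorted (with $ < everything):
  sorted[0] = $dinosaurwaffle  (last char: 'e')
  sorted[1] = affle$dinosaurw  (last char: 'w')
  sorted[2] = aurwaffle$dinos  (last char: 's')
  sorted[3] = dinosaurwaffle$  (last char: '$')
  sorted[4] = e$dinosaurwaffl  (last char: 'l')
  sorted[5] = ffle$dinosaurwa  (last char: 'a')
  sorted[6] = fle$dinosaurwaf  (last char: 'f')
  sorted[7] = inosaurwaffle$d  (last char: 'd')
  sorted[8] = le$dinosaurwaff  (last char: 'f')
  sorted[9] = nosaurwaffle$di  (last char: 'i')
  sorted[10] = osaurwaffle$din  (last char: 'n')
  sorted[11] = rwaffle$dinosau  (last char: 'u')
  sorted[12] = saurwaffle$dino  (last char: 'o')
  sorted[13] = urwaffle$dinosa  (last char: 'a')
  sorted[14] = waffle$dinosaur  (last char: 'r')
Last column: ews$lafdfinuoar
Original string S is at sorted index 3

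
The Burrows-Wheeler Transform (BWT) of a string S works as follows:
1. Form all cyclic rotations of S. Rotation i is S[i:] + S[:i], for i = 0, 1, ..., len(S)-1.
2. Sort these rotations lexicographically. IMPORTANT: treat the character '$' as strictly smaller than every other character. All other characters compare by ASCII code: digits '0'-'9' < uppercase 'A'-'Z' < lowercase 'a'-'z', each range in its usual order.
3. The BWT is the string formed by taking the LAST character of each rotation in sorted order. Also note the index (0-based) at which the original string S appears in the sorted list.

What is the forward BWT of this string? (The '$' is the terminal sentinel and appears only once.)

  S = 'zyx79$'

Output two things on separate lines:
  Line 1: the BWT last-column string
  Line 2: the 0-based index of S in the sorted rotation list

Answer: 9x7yz$
5

Derivation:
All 6 rotations (rotation i = S[i:]+S[:i]):
  rot[0] = zyx79$
  rot[1] = yx79$z
  rot[2] = x79$zy
  rot[3] = 79$zyx
  rot[4] = 9$zyx7
  rot[5] = $zyx79
Sorted (with $ < everything):
  sorted[0] = $zyx79  (last char: '9')
  sorted[1] = 79$zyx  (last char: 'x')
  sorted[2] = 9$zyx7  (last char: '7')
  sorted[3] = x79$zy  (last char: 'y')
  sorted[4] = yx79$z  (last char: 'z')
  sorted[5] = zyx79$  (last char: '$')
Last column: 9x7yz$
Original string S is at sorted index 5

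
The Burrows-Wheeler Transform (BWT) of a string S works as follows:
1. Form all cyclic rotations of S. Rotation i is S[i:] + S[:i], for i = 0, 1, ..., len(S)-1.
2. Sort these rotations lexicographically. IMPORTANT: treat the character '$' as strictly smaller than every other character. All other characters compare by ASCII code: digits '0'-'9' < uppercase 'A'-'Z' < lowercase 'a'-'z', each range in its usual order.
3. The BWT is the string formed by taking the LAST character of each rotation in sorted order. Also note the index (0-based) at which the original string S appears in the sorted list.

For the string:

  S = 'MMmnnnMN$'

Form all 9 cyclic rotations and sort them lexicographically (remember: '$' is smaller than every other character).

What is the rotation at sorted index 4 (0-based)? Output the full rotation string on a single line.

Answer: N$MMmnnnM

Derivation:
All 9 rotations (rotation i = S[i:]+S[:i]):
  rot[0] = MMmnnnMN$
  rot[1] = MmnnnMN$M
  rot[2] = mnnnMN$MM
  rot[3] = nnnMN$MMm
  rot[4] = nnMN$MMmn
  rot[5] = nMN$MMmnn
  rot[6] = MN$MMmnnn
  rot[7] = N$MMmnnnM
  rot[8] = $MMmnnnMN
Sorted (with $ < everything):
  sorted[0] = $MMmnnnMN
  sorted[1] = MMmnnnMN$
  sorted[2] = MN$MMmnnn
  sorted[3] = MmnnnMN$M
  sorted[4] = N$MMmnnnM
  sorted[5] = mnnnMN$MM
  sorted[6] = nMN$MMmnn
  sorted[7] = nnMN$MMmn
  sorted[8] = nnnMN$MMm
sorted[4] = N$MMmnnnM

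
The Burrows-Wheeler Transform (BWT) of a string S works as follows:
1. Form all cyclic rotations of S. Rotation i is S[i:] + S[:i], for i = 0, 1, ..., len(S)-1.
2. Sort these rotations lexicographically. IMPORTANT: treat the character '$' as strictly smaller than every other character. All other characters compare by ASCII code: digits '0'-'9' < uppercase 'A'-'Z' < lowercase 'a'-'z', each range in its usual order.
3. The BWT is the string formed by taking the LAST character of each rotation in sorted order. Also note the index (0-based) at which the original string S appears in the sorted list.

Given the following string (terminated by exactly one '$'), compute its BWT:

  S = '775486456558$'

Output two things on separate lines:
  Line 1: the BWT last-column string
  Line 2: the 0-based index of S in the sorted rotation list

All 13 rotations (rotation i = S[i:]+S[:i]):
  rot[0] = 775486456558$
  rot[1] = 75486456558$7
  rot[2] = 5486456558$77
  rot[3] = 486456558$775
  rot[4] = 86456558$7754
  rot[5] = 6456558$77548
  rot[6] = 456558$775486
  rot[7] = 56558$7754864
  rot[8] = 6558$77548645
  rot[9] = 558$775486456
  rot[10] = 58$7754864565
  rot[11] = 8$77548645655
  rot[12] = $775486456558
Sorted (with $ < everything):
  sorted[0] = $775486456558  (last char: '8')
  sorted[1] = 456558$775486  (last char: '6')
  sorted[2] = 486456558$775  (last char: '5')
  sorted[3] = 5486456558$77  (last char: '7')
  sorted[4] = 558$775486456  (last char: '6')
  sorted[5] = 56558$7754864  (last char: '4')
  sorted[6] = 58$7754864565  (last char: '5')
  sorted[7] = 6456558$77548  (last char: '8')
  sorted[8] = 6558$77548645  (last char: '5')
  sorted[9] = 75486456558$7  (last char: '7')
  sorted[10] = 775486456558$  (last char: '$')
  sorted[11] = 8$77548645655  (last char: '5')
  sorted[12] = 86456558$7754  (last char: '4')
Last column: 8657645857$54
Original string S is at sorted index 10

Answer: 8657645857$54
10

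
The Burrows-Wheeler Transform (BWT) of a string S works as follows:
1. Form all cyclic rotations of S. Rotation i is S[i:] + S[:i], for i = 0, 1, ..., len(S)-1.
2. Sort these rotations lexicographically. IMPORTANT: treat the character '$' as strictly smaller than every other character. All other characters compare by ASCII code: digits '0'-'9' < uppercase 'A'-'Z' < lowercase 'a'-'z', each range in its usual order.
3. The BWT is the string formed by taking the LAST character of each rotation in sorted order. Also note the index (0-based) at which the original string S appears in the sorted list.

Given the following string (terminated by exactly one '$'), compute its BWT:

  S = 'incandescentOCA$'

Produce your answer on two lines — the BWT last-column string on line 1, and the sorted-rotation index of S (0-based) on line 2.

All 16 rotations (rotation i = S[i:]+S[:i]):
  rot[0] = incandescentOCA$
  rot[1] = ncandescentOCA$i
  rot[2] = candescentOCA$in
  rot[3] = andescentOCA$inc
  rot[4] = ndescentOCA$inca
  rot[5] = descentOCA$incan
  rot[6] = escentOCA$incand
  rot[7] = scentOCA$incande
  rot[8] = centOCA$incandes
  rot[9] = entOCA$incandesc
  rot[10] = ntOCA$incandesce
  rot[11] = tOCA$incandescen
  rot[12] = OCA$incandescent
  rot[13] = CA$incandescentO
  rot[14] = A$incandescentOC
  rot[15] = $incandescentOCA
Sorted (with $ < everything):
  sorted[0] = $incandescentOCA  (last char: 'A')
  sorted[1] = A$incandescentOC  (last char: 'C')
  sorted[2] = CA$incandescentO  (last char: 'O')
  sorted[3] = OCA$incandescent  (last char: 't')
  sorted[4] = andescentOCA$inc  (last char: 'c')
  sorted[5] = candescentOCA$in  (last char: 'n')
  sorted[6] = centOCA$incandes  (last char: 's')
  sorted[7] = descentOCA$incan  (last char: 'n')
  sorted[8] = entOCA$incandesc  (last char: 'c')
  sorted[9] = escentOCA$incand  (last char: 'd')
  sorted[10] = incandescentOCA$  (last char: '$')
  sorted[11] = ncandescentOCA$i  (last char: 'i')
  sorted[12] = ndescentOCA$inca  (last char: 'a')
  sorted[13] = ntOCA$incandesce  (last char: 'e')
  sorted[14] = scentOCA$incande  (last char: 'e')
  sorted[15] = tOCA$incandescen  (last char: 'n')
Last column: ACOtcnsncd$iaeen
Original string S is at sorted index 10

Answer: ACOtcnsncd$iaeen
10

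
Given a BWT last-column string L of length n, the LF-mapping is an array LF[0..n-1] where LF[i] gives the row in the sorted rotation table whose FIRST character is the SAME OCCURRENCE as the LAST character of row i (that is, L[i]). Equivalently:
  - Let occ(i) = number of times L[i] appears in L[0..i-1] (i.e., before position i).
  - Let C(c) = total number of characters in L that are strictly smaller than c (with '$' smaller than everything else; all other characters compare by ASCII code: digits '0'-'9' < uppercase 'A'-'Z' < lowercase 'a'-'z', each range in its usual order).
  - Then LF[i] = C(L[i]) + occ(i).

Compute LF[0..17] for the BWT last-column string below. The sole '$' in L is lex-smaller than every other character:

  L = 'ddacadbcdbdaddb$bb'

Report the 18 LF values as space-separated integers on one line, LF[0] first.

Answer: 11 12 1 9 2 13 4 10 14 5 15 3 16 17 6 0 7 8

Derivation:
Char counts: '$':1, 'a':3, 'b':5, 'c':2, 'd':7
C (first-col start): C('$')=0, C('a')=1, C('b')=4, C('c')=9, C('d')=11
L[0]='d': occ=0, LF[0]=C('d')+0=11+0=11
L[1]='d': occ=1, LF[1]=C('d')+1=11+1=12
L[2]='a': occ=0, LF[2]=C('a')+0=1+0=1
L[3]='c': occ=0, LF[3]=C('c')+0=9+0=9
L[4]='a': occ=1, LF[4]=C('a')+1=1+1=2
L[5]='d': occ=2, LF[5]=C('d')+2=11+2=13
L[6]='b': occ=0, LF[6]=C('b')+0=4+0=4
L[7]='c': occ=1, LF[7]=C('c')+1=9+1=10
L[8]='d': occ=3, LF[8]=C('d')+3=11+3=14
L[9]='b': occ=1, LF[9]=C('b')+1=4+1=5
L[10]='d': occ=4, LF[10]=C('d')+4=11+4=15
L[11]='a': occ=2, LF[11]=C('a')+2=1+2=3
L[12]='d': occ=5, LF[12]=C('d')+5=11+5=16
L[13]='d': occ=6, LF[13]=C('d')+6=11+6=17
L[14]='b': occ=2, LF[14]=C('b')+2=4+2=6
L[15]='$': occ=0, LF[15]=C('$')+0=0+0=0
L[16]='b': occ=3, LF[16]=C('b')+3=4+3=7
L[17]='b': occ=4, LF[17]=C('b')+4=4+4=8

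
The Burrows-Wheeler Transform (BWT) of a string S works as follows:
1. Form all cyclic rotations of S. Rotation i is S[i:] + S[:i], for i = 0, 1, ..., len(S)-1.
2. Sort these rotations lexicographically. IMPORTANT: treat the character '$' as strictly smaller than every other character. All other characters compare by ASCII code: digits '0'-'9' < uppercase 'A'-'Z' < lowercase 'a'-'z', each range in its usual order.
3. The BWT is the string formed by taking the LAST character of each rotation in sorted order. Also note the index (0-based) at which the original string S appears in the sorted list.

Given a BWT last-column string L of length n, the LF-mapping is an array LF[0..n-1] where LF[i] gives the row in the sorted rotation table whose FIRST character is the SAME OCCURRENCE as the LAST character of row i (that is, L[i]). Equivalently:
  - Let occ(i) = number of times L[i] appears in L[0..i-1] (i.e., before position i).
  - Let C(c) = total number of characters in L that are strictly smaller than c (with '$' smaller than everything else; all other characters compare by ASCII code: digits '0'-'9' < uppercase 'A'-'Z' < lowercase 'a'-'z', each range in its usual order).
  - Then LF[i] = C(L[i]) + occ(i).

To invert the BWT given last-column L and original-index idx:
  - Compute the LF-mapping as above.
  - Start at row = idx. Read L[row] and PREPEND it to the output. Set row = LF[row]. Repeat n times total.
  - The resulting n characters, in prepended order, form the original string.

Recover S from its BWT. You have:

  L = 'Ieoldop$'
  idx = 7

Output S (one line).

Answer: poodleI$

Derivation:
LF mapping: 1 3 5 4 2 6 7 0
Walk LF starting at row 7, prepending L[row]:
  step 1: row=7, L[7]='$', prepend. Next row=LF[7]=0
  step 2: row=0, L[0]='I', prepend. Next row=LF[0]=1
  step 3: row=1, L[1]='e', prepend. Next row=LF[1]=3
  step 4: row=3, L[3]='l', prepend. Next row=LF[3]=4
  step 5: row=4, L[4]='d', prepend. Next row=LF[4]=2
  step 6: row=2, L[2]='o', prepend. Next row=LF[2]=5
  step 7: row=5, L[5]='o', prepend. Next row=LF[5]=6
  step 8: row=6, L[6]='p', prepend. Next row=LF[6]=7
Reversed output: poodleI$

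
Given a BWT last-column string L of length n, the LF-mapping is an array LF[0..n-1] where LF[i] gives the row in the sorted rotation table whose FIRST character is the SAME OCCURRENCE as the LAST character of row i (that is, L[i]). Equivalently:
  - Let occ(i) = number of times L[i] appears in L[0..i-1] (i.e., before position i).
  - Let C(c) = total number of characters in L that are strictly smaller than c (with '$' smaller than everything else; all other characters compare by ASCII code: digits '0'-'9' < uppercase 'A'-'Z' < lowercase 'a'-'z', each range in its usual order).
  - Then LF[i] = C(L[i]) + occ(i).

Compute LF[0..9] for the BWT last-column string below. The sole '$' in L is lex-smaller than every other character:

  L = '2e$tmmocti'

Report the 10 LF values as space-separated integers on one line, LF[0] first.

Char counts: '$':1, '2':1, 'c':1, 'e':1, 'i':1, 'm':2, 'o':1, 't':2
C (first-col start): C('$')=0, C('2')=1, C('c')=2, C('e')=3, C('i')=4, C('m')=5, C('o')=7, C('t')=8
L[0]='2': occ=0, LF[0]=C('2')+0=1+0=1
L[1]='e': occ=0, LF[1]=C('e')+0=3+0=3
L[2]='$': occ=0, LF[2]=C('$')+0=0+0=0
L[3]='t': occ=0, LF[3]=C('t')+0=8+0=8
L[4]='m': occ=0, LF[4]=C('m')+0=5+0=5
L[5]='m': occ=1, LF[5]=C('m')+1=5+1=6
L[6]='o': occ=0, LF[6]=C('o')+0=7+0=7
L[7]='c': occ=0, LF[7]=C('c')+0=2+0=2
L[8]='t': occ=1, LF[8]=C('t')+1=8+1=9
L[9]='i': occ=0, LF[9]=C('i')+0=4+0=4

Answer: 1 3 0 8 5 6 7 2 9 4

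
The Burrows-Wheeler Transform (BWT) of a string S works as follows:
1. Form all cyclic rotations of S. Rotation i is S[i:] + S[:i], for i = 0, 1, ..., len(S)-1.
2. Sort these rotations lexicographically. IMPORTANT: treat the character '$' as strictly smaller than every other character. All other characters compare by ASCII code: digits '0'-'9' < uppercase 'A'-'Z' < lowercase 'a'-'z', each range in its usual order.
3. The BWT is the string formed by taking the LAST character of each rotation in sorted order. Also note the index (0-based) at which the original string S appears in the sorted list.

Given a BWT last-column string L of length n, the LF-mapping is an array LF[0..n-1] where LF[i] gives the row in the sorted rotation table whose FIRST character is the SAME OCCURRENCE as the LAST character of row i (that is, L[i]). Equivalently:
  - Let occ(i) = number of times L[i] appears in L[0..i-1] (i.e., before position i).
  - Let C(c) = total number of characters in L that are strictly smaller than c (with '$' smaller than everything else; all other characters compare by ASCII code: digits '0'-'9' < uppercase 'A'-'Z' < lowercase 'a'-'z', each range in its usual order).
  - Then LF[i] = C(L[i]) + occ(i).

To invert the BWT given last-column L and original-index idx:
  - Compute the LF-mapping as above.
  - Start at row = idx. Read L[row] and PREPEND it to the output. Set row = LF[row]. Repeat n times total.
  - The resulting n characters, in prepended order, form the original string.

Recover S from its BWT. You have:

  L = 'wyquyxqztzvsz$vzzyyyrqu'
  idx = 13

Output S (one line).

Answer: yqqtuzyzuqzyyzvvyrzxsw$

Derivation:
LF mapping: 11 13 1 7 14 12 2 18 6 19 9 5 20 0 10 21 22 15 16 17 4 3 8
Walk LF starting at row 13, prepending L[row]:
  step 1: row=13, L[13]='$', prepend. Next row=LF[13]=0
  step 2: row=0, L[0]='w', prepend. Next row=LF[0]=11
  step 3: row=11, L[11]='s', prepend. Next row=LF[11]=5
  step 4: row=5, L[5]='x', prepend. Next row=LF[5]=12
  step 5: row=12, L[12]='z', prepend. Next row=LF[12]=20
  step 6: row=20, L[20]='r', prepend. Next row=LF[20]=4
  step 7: row=4, L[4]='y', prepend. Next row=LF[4]=14
  step 8: row=14, L[14]='v', prepend. Next row=LF[14]=10
  step 9: row=10, L[10]='v', prepend. Next row=LF[10]=9
  step 10: row=9, L[9]='z', prepend. Next row=LF[9]=19
  step 11: row=19, L[19]='y', prepend. Next row=LF[19]=17
  step 12: row=17, L[17]='y', prepend. Next row=LF[17]=15
  step 13: row=15, L[15]='z', prepend. Next row=LF[15]=21
  step 14: row=21, L[21]='q', prepend. Next row=LF[21]=3
  step 15: row=3, L[3]='u', prepend. Next row=LF[3]=7
  step 16: row=7, L[7]='z', prepend. Next row=LF[7]=18
  step 17: row=18, L[18]='y', prepend. Next row=LF[18]=16
  step 18: row=16, L[16]='z', prepend. Next row=LF[16]=22
  step 19: row=22, L[22]='u', prepend. Next row=LF[22]=8
  step 20: row=8, L[8]='t', prepend. Next row=LF[8]=6
  step 21: row=6, L[6]='q', prepend. Next row=LF[6]=2
  step 22: row=2, L[2]='q', prepend. Next row=LF[2]=1
  step 23: row=1, L[1]='y', prepend. Next row=LF[1]=13
Reversed output: yqqtuzyzuqzyyzvvyrzxsw$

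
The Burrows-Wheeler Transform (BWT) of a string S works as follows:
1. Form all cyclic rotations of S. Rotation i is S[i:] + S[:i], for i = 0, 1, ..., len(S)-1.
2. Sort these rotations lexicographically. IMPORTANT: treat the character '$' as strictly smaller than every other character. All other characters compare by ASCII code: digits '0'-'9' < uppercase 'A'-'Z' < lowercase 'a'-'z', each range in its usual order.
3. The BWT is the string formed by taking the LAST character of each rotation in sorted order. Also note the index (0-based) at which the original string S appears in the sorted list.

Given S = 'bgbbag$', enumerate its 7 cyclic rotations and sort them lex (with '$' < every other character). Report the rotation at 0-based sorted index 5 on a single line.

All 7 rotations (rotation i = S[i:]+S[:i]):
  rot[0] = bgbbag$
  rot[1] = gbbag$b
  rot[2] = bbag$bg
  rot[3] = bag$bgb
  rot[4] = ag$bgbb
  rot[5] = g$bgbba
  rot[6] = $bgbbag
Sorted (with $ < everything):
  sorted[0] = $bgbbag
  sorted[1] = ag$bgbb
  sorted[2] = bag$bgb
  sorted[3] = bbag$bg
  sorted[4] = bgbbag$
  sorted[5] = g$bgbba
  sorted[6] = gbbag$b
sorted[5] = g$bgbba

Answer: g$bgbba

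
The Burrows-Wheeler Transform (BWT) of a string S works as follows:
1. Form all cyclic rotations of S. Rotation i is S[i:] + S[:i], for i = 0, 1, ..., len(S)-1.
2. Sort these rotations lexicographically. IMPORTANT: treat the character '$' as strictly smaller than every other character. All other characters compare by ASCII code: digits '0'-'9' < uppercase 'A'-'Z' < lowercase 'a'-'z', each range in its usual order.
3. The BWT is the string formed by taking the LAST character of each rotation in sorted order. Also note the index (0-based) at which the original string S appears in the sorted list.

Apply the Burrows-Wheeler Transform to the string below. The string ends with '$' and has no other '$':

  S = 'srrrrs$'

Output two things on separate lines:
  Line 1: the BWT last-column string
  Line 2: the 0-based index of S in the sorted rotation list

Answer: ssrrrr$
6

Derivation:
All 7 rotations (rotation i = S[i:]+S[:i]):
  rot[0] = srrrrs$
  rot[1] = rrrrs$s
  rot[2] = rrrs$sr
  rot[3] = rrs$srr
  rot[4] = rs$srrr
  rot[5] = s$srrrr
  rot[6] = $srrrrs
Sorted (with $ < everything):
  sorted[0] = $srrrrs  (last char: 's')
  sorted[1] = rrrrs$s  (last char: 's')
  sorted[2] = rrrs$sr  (last char: 'r')
  sorted[3] = rrs$srr  (last char: 'r')
  sorted[4] = rs$srrr  (last char: 'r')
  sorted[5] = s$srrrr  (last char: 'r')
  sorted[6] = srrrrs$  (last char: '$')
Last column: ssrrrr$
Original string S is at sorted index 6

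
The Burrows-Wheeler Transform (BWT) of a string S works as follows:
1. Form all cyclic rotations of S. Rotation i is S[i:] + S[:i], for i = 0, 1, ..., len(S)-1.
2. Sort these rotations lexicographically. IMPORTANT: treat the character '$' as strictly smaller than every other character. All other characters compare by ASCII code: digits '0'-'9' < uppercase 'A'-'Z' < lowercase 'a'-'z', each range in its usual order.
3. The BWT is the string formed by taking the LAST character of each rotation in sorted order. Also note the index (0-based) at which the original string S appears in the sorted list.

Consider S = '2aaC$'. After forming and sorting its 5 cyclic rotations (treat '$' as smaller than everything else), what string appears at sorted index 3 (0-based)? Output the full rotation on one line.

Answer: aC$2a

Derivation:
All 5 rotations (rotation i = S[i:]+S[:i]):
  rot[0] = 2aaC$
  rot[1] = aaC$2
  rot[2] = aC$2a
  rot[3] = C$2aa
  rot[4] = $2aaC
Sorted (with $ < everything):
  sorted[0] = $2aaC
  sorted[1] = 2aaC$
  sorted[2] = C$2aa
  sorted[3] = aC$2a
  sorted[4] = aaC$2
sorted[3] = aC$2a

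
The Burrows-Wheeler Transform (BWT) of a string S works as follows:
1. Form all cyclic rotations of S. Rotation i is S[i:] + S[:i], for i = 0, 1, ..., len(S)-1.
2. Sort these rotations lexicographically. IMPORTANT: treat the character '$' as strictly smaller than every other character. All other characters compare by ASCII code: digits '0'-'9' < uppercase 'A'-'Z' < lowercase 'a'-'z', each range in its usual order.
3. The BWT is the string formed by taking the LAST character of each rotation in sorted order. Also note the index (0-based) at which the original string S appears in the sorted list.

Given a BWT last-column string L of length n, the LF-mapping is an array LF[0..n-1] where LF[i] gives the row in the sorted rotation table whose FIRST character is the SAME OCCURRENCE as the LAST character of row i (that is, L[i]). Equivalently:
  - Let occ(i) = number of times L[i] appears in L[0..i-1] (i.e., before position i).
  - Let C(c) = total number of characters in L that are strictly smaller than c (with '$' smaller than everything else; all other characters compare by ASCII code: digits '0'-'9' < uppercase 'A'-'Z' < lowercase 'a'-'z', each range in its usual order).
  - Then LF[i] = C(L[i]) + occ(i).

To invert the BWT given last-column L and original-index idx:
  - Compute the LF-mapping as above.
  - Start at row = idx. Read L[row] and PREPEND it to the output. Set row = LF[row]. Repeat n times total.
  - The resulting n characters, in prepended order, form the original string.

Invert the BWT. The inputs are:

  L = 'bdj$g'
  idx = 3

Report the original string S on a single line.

Answer: gjdb$

Derivation:
LF mapping: 1 2 4 0 3
Walk LF starting at row 3, prepending L[row]:
  step 1: row=3, L[3]='$', prepend. Next row=LF[3]=0
  step 2: row=0, L[0]='b', prepend. Next row=LF[0]=1
  step 3: row=1, L[1]='d', prepend. Next row=LF[1]=2
  step 4: row=2, L[2]='j', prepend. Next row=LF[2]=4
  step 5: row=4, L[4]='g', prepend. Next row=LF[4]=3
Reversed output: gjdb$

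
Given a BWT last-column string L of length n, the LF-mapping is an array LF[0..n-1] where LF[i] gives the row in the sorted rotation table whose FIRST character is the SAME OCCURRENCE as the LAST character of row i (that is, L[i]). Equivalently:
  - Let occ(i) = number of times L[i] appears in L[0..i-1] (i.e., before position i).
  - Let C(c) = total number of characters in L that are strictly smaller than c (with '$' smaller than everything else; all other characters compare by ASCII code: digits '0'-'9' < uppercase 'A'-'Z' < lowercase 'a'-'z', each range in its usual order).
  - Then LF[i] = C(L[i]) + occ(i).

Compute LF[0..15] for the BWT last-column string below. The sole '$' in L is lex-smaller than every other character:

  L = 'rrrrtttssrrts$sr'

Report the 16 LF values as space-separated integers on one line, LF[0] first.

Answer: 1 2 3 4 12 13 14 8 9 5 6 15 10 0 11 7

Derivation:
Char counts: '$':1, 'r':7, 's':4, 't':4
C (first-col start): C('$')=0, C('r')=1, C('s')=8, C('t')=12
L[0]='r': occ=0, LF[0]=C('r')+0=1+0=1
L[1]='r': occ=1, LF[1]=C('r')+1=1+1=2
L[2]='r': occ=2, LF[2]=C('r')+2=1+2=3
L[3]='r': occ=3, LF[3]=C('r')+3=1+3=4
L[4]='t': occ=0, LF[4]=C('t')+0=12+0=12
L[5]='t': occ=1, LF[5]=C('t')+1=12+1=13
L[6]='t': occ=2, LF[6]=C('t')+2=12+2=14
L[7]='s': occ=0, LF[7]=C('s')+0=8+0=8
L[8]='s': occ=1, LF[8]=C('s')+1=8+1=9
L[9]='r': occ=4, LF[9]=C('r')+4=1+4=5
L[10]='r': occ=5, LF[10]=C('r')+5=1+5=6
L[11]='t': occ=3, LF[11]=C('t')+3=12+3=15
L[12]='s': occ=2, LF[12]=C('s')+2=8+2=10
L[13]='$': occ=0, LF[13]=C('$')+0=0+0=0
L[14]='s': occ=3, LF[14]=C('s')+3=8+3=11
L[15]='r': occ=6, LF[15]=C('r')+6=1+6=7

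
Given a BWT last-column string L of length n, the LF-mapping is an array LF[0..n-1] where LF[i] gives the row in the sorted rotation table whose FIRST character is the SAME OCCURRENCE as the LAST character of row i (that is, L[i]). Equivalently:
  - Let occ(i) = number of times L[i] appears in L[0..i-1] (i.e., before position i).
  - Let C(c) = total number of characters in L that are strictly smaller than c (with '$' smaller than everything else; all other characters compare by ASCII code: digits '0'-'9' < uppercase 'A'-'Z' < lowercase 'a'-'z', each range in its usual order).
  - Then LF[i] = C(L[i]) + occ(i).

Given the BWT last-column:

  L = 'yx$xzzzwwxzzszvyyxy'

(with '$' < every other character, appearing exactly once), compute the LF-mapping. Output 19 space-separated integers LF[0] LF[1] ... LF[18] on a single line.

Answer: 9 5 0 6 13 14 15 3 4 7 16 17 1 18 2 10 11 8 12

Derivation:
Char counts: '$':1, 's':1, 'v':1, 'w':2, 'x':4, 'y':4, 'z':6
C (first-col start): C('$')=0, C('s')=1, C('v')=2, C('w')=3, C('x')=5, C('y')=9, C('z')=13
L[0]='y': occ=0, LF[0]=C('y')+0=9+0=9
L[1]='x': occ=0, LF[1]=C('x')+0=5+0=5
L[2]='$': occ=0, LF[2]=C('$')+0=0+0=0
L[3]='x': occ=1, LF[3]=C('x')+1=5+1=6
L[4]='z': occ=0, LF[4]=C('z')+0=13+0=13
L[5]='z': occ=1, LF[5]=C('z')+1=13+1=14
L[6]='z': occ=2, LF[6]=C('z')+2=13+2=15
L[7]='w': occ=0, LF[7]=C('w')+0=3+0=3
L[8]='w': occ=1, LF[8]=C('w')+1=3+1=4
L[9]='x': occ=2, LF[9]=C('x')+2=5+2=7
L[10]='z': occ=3, LF[10]=C('z')+3=13+3=16
L[11]='z': occ=4, LF[11]=C('z')+4=13+4=17
L[12]='s': occ=0, LF[12]=C('s')+0=1+0=1
L[13]='z': occ=5, LF[13]=C('z')+5=13+5=18
L[14]='v': occ=0, LF[14]=C('v')+0=2+0=2
L[15]='y': occ=1, LF[15]=C('y')+1=9+1=10
L[16]='y': occ=2, LF[16]=C('y')+2=9+2=11
L[17]='x': occ=3, LF[17]=C('x')+3=5+3=8
L[18]='y': occ=3, LF[18]=C('y')+3=9+3=12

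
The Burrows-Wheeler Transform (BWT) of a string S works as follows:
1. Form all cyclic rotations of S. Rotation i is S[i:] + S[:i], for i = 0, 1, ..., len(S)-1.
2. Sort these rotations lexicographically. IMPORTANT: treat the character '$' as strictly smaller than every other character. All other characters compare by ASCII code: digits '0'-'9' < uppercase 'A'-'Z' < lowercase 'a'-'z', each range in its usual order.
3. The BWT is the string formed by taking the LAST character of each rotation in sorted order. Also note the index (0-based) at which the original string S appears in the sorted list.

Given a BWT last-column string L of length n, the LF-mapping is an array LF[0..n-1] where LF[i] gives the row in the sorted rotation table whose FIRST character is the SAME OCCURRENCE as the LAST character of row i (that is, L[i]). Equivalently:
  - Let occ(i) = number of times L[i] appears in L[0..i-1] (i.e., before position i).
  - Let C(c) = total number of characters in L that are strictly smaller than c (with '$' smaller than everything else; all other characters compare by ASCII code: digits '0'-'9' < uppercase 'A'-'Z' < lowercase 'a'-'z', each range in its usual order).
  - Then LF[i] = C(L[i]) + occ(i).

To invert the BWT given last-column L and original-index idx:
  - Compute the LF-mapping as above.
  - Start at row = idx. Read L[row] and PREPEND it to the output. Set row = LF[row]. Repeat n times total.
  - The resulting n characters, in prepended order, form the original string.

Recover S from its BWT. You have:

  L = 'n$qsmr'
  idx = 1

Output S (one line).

Answer: mrsqn$

Derivation:
LF mapping: 2 0 3 5 1 4
Walk LF starting at row 1, prepending L[row]:
  step 1: row=1, L[1]='$', prepend. Next row=LF[1]=0
  step 2: row=0, L[0]='n', prepend. Next row=LF[0]=2
  step 3: row=2, L[2]='q', prepend. Next row=LF[2]=3
  step 4: row=3, L[3]='s', prepend. Next row=LF[3]=5
  step 5: row=5, L[5]='r', prepend. Next row=LF[5]=4
  step 6: row=4, L[4]='m', prepend. Next row=LF[4]=1
Reversed output: mrsqn$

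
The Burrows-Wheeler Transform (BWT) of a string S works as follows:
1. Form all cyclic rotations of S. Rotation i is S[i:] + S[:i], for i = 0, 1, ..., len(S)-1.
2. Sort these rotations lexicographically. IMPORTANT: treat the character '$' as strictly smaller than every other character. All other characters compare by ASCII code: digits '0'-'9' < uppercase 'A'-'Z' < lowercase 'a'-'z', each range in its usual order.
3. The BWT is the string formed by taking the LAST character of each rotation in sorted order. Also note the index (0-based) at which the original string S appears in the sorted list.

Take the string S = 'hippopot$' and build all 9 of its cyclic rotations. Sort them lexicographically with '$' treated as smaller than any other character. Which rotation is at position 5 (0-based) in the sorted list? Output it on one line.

Answer: popot$hip

Derivation:
All 9 rotations (rotation i = S[i:]+S[:i]):
  rot[0] = hippopot$
  rot[1] = ippopot$h
  rot[2] = ppopot$hi
  rot[3] = popot$hip
  rot[4] = opot$hipp
  rot[5] = pot$hippo
  rot[6] = ot$hippop
  rot[7] = t$hippopo
  rot[8] = $hippopot
Sorted (with $ < everything):
  sorted[0] = $hippopot
  sorted[1] = hippopot$
  sorted[2] = ippopot$h
  sorted[3] = opot$hipp
  sorted[4] = ot$hippop
  sorted[5] = popot$hip
  sorted[6] = pot$hippo
  sorted[7] = ppopot$hi
  sorted[8] = t$hippopo
sorted[5] = popot$hip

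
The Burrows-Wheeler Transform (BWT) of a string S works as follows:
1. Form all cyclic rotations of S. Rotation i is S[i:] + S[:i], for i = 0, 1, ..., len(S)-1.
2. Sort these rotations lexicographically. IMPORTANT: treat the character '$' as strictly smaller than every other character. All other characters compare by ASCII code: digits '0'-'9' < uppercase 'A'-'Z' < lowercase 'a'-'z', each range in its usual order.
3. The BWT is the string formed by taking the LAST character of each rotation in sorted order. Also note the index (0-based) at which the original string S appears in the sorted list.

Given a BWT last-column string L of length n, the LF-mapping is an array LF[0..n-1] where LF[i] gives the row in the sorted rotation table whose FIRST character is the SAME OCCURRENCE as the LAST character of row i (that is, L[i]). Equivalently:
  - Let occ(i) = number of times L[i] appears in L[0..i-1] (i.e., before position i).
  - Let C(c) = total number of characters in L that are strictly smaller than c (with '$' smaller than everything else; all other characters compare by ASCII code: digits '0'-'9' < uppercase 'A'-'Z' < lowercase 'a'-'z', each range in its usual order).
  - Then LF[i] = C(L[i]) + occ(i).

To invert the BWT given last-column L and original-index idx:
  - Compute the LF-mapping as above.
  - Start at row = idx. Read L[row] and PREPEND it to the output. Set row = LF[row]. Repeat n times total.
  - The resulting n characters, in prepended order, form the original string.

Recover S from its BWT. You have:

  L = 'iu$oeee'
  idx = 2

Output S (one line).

LF mapping: 4 6 0 5 1 2 3
Walk LF starting at row 2, prepending L[row]:
  step 1: row=2, L[2]='$', prepend. Next row=LF[2]=0
  step 2: row=0, L[0]='i', prepend. Next row=LF[0]=4
  step 3: row=4, L[4]='e', prepend. Next row=LF[4]=1
  step 4: row=1, L[1]='u', prepend. Next row=LF[1]=6
  step 5: row=6, L[6]='e', prepend. Next row=LF[6]=3
  step 6: row=3, L[3]='o', prepend. Next row=LF[3]=5
  step 7: row=5, L[5]='e', prepend. Next row=LF[5]=2
Reversed output: eoeuei$

Answer: eoeuei$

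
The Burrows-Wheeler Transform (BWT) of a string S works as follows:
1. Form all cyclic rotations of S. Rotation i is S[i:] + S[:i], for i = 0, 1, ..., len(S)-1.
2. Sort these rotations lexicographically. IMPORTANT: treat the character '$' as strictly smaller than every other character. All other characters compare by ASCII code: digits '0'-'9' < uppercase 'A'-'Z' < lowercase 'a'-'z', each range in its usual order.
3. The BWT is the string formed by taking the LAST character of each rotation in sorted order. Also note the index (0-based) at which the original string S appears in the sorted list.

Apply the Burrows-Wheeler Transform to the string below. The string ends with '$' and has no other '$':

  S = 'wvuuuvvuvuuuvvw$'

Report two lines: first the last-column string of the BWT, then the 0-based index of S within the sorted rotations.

Answer: wvvuuvuuwuvuuvv$
15

Derivation:
All 16 rotations (rotation i = S[i:]+S[:i]):
  rot[0] = wvuuuvvuvuuuvvw$
  rot[1] = vuuuvvuvuuuvvw$w
  rot[2] = uuuvvuvuuuvvw$wv
  rot[3] = uuvvuvuuuvvw$wvu
  rot[4] = uvvuvuuuvvw$wvuu
  rot[5] = vvuvuuuvvw$wvuuu
  rot[6] = vuvuuuvvw$wvuuuv
  rot[7] = uvuuuvvw$wvuuuvv
  rot[8] = vuuuvvw$wvuuuvvu
  rot[9] = uuuvvw$wvuuuvvuv
  rot[10] = uuvvw$wvuuuvvuvu
  rot[11] = uvvw$wvuuuvvuvuu
  rot[12] = vvw$wvuuuvvuvuuu
  rot[13] = vw$wvuuuvvuvuuuv
  rot[14] = w$wvuuuvvuvuuuvv
  rot[15] = $wvuuuvvuvuuuvvw
Sorted (with $ < everything):
  sorted[0] = $wvuuuvvuvuuuvvw  (last char: 'w')
  sorted[1] = uuuvvuvuuuvvw$wv  (last char: 'v')
  sorted[2] = uuuvvw$wvuuuvvuv  (last char: 'v')
  sorted[3] = uuvvuvuuuvvw$wvu  (last char: 'u')
  sorted[4] = uuvvw$wvuuuvvuvu  (last char: 'u')
  sorted[5] = uvuuuvvw$wvuuuvv  (last char: 'v')
  sorted[6] = uvvuvuuuvvw$wvuu  (last char: 'u')
  sorted[7] = uvvw$wvuuuvvuvuu  (last char: 'u')
  sorted[8] = vuuuvvuvuuuvvw$w  (last char: 'w')
  sorted[9] = vuuuvvw$wvuuuvvu  (last char: 'u')
  sorted[10] = vuvuuuvvw$wvuuuv  (last char: 'v')
  sorted[11] = vvuvuuuvvw$wvuuu  (last char: 'u')
  sorted[12] = vvw$wvuuuvvuvuuu  (last char: 'u')
  sorted[13] = vw$wvuuuvvuvuuuv  (last char: 'v')
  sorted[14] = w$wvuuuvvuvuuuvv  (last char: 'v')
  sorted[15] = wvuuuvvuvuuuvvw$  (last char: '$')
Last column: wvvuuvuuwuvuuvv$
Original string S is at sorted index 15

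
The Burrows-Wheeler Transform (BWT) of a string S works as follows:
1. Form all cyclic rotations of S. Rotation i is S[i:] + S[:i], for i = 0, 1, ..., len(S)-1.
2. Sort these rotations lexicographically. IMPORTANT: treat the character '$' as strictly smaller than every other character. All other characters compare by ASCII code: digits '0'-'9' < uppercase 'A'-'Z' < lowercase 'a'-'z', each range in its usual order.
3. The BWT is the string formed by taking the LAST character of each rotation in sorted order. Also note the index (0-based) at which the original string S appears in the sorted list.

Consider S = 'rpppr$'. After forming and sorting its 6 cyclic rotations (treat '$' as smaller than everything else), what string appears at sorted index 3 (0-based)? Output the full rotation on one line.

All 6 rotations (rotation i = S[i:]+S[:i]):
  rot[0] = rpppr$
  rot[1] = pppr$r
  rot[2] = ppr$rp
  rot[3] = pr$rpp
  rot[4] = r$rppp
  rot[5] = $rpppr
Sorted (with $ < everything):
  sorted[0] = $rpppr
  sorted[1] = pppr$r
  sorted[2] = ppr$rp
  sorted[3] = pr$rpp
  sorted[4] = r$rppp
  sorted[5] = rpppr$
sorted[3] = pr$rpp

Answer: pr$rpp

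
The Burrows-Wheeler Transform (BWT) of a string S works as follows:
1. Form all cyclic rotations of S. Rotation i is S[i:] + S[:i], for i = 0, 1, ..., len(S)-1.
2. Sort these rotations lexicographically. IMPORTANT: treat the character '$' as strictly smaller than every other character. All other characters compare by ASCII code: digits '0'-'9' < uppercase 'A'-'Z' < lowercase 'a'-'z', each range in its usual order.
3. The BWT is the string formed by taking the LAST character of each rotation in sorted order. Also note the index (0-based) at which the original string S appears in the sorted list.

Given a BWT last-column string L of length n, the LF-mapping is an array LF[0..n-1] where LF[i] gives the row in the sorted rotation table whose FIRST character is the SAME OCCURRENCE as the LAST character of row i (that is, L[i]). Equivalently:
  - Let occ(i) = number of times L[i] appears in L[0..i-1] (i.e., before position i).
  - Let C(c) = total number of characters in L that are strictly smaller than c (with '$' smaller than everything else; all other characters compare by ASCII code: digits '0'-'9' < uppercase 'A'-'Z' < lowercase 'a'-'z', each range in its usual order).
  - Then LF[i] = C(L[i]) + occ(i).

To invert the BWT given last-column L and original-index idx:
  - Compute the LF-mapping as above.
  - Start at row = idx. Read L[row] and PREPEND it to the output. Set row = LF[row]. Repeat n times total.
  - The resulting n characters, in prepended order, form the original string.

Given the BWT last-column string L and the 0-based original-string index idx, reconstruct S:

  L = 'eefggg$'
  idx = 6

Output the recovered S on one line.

Answer: gggfee$

Derivation:
LF mapping: 1 2 3 4 5 6 0
Walk LF starting at row 6, prepending L[row]:
  step 1: row=6, L[6]='$', prepend. Next row=LF[6]=0
  step 2: row=0, L[0]='e', prepend. Next row=LF[0]=1
  step 3: row=1, L[1]='e', prepend. Next row=LF[1]=2
  step 4: row=2, L[2]='f', prepend. Next row=LF[2]=3
  step 5: row=3, L[3]='g', prepend. Next row=LF[3]=4
  step 6: row=4, L[4]='g', prepend. Next row=LF[4]=5
  step 7: row=5, L[5]='g', prepend. Next row=LF[5]=6
Reversed output: gggfee$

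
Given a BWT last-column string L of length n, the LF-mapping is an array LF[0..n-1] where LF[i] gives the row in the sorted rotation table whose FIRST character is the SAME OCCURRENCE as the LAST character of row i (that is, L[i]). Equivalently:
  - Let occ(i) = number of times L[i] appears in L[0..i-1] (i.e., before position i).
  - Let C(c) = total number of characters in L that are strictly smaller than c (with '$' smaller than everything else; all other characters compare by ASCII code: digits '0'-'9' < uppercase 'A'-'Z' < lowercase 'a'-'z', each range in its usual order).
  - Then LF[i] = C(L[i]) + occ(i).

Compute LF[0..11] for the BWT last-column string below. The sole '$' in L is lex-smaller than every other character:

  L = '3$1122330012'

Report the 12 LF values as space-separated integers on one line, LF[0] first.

Answer: 9 0 3 4 6 7 10 11 1 2 5 8

Derivation:
Char counts: '$':1, '0':2, '1':3, '2':3, '3':3
C (first-col start): C('$')=0, C('0')=1, C('1')=3, C('2')=6, C('3')=9
L[0]='3': occ=0, LF[0]=C('3')+0=9+0=9
L[1]='$': occ=0, LF[1]=C('$')+0=0+0=0
L[2]='1': occ=0, LF[2]=C('1')+0=3+0=3
L[3]='1': occ=1, LF[3]=C('1')+1=3+1=4
L[4]='2': occ=0, LF[4]=C('2')+0=6+0=6
L[5]='2': occ=1, LF[5]=C('2')+1=6+1=7
L[6]='3': occ=1, LF[6]=C('3')+1=9+1=10
L[7]='3': occ=2, LF[7]=C('3')+2=9+2=11
L[8]='0': occ=0, LF[8]=C('0')+0=1+0=1
L[9]='0': occ=1, LF[9]=C('0')+1=1+1=2
L[10]='1': occ=2, LF[10]=C('1')+2=3+2=5
L[11]='2': occ=2, LF[11]=C('2')+2=6+2=8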